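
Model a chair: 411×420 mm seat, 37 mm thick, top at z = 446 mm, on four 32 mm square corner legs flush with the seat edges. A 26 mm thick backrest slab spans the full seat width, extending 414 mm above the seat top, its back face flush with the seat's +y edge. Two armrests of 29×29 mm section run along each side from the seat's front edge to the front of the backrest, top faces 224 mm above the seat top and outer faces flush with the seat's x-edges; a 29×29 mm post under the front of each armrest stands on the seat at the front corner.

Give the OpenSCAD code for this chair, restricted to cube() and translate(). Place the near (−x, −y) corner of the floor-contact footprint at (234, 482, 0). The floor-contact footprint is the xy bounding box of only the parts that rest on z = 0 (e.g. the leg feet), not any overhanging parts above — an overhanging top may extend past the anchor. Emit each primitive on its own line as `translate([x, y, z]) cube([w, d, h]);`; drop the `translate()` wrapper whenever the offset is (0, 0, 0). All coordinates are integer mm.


// leg_h = 446 - 37 = 409
// arm post h = 224 - 29 = 195
translate([234, 482, 409]) cube([411, 420, 37]);
translate([234, 482, 0]) cube([32, 32, 409]);
translate([613, 482, 0]) cube([32, 32, 409]);
translate([234, 870, 0]) cube([32, 32, 409]);
translate([613, 870, 0]) cube([32, 32, 409]);
translate([234, 876, 446]) cube([411, 26, 414]);
translate([234, 482, 641]) cube([29, 394, 29]);
translate([616, 482, 641]) cube([29, 394, 29]);
translate([234, 482, 446]) cube([29, 29, 195]);
translate([616, 482, 446]) cube([29, 29, 195]);


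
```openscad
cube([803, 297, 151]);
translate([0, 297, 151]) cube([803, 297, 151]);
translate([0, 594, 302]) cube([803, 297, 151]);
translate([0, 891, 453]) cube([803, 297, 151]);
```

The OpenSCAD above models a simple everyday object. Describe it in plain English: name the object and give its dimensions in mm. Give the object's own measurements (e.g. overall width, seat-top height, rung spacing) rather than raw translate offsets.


A straight staircase of 4 solid steps. Each step is 803 mm wide (x), 297 mm deep (y, the going) and 151 mm tall (the rise). The first step rests on the floor; each subsequent step sits one going further in +y and one rise higher in +z, directly behind and above the previous step with no overlap.


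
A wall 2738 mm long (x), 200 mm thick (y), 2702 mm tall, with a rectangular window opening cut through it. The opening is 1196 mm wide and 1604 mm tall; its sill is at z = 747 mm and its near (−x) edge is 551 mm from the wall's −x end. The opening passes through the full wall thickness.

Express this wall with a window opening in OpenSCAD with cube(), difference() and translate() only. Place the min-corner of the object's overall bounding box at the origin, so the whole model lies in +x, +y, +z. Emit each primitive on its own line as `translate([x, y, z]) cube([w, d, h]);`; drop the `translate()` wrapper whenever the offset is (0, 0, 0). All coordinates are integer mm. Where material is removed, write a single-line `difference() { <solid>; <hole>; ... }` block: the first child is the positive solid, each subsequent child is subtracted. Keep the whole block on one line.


difference() { cube([2738, 200, 2702]); translate([551, 0, 747]) cube([1196, 200, 1604]); }


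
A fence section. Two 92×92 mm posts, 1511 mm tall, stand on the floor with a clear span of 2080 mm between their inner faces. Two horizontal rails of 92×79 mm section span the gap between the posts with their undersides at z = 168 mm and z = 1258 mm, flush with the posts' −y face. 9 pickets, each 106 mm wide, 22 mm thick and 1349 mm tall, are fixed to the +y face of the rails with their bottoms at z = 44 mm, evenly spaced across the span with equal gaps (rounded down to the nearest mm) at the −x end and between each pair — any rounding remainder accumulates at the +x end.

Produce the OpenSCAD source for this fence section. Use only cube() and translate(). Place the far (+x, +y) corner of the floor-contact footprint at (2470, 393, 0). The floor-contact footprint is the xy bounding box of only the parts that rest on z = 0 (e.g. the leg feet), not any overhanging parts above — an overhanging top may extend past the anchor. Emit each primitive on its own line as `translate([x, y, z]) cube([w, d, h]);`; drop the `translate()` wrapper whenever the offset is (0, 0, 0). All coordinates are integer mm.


translate([206, 301, 0]) cube([92, 92, 1511]);
translate([2378, 301, 0]) cube([92, 92, 1511]);
translate([298, 301, 168]) cube([2080, 92, 79]);
translate([298, 301, 1258]) cube([2080, 92, 79]);
translate([410, 393, 44]) cube([106, 22, 1349]);
translate([628, 393, 44]) cube([106, 22, 1349]);
translate([846, 393, 44]) cube([106, 22, 1349]);
translate([1064, 393, 44]) cube([106, 22, 1349]);
translate([1282, 393, 44]) cube([106, 22, 1349]);
translate([1500, 393, 44]) cube([106, 22, 1349]);
translate([1718, 393, 44]) cube([106, 22, 1349]);
translate([1936, 393, 44]) cube([106, 22, 1349]);
translate([2154, 393, 44]) cube([106, 22, 1349]);


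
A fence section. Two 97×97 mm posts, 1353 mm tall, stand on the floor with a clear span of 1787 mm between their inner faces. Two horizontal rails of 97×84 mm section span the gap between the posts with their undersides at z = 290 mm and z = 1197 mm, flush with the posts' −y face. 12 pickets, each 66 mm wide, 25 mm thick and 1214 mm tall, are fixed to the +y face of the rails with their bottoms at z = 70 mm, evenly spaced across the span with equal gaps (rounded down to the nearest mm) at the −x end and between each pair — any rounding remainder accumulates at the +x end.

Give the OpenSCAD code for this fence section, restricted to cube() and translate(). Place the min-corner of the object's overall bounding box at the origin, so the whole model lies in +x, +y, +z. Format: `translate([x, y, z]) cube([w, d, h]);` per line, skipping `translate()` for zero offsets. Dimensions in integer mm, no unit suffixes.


cube([97, 97, 1353]);
translate([1884, 0, 0]) cube([97, 97, 1353]);
translate([97, 0, 290]) cube([1787, 97, 84]);
translate([97, 0, 1197]) cube([1787, 97, 84]);
translate([173, 97, 70]) cube([66, 25, 1214]);
translate([315, 97, 70]) cube([66, 25, 1214]);
translate([457, 97, 70]) cube([66, 25, 1214]);
translate([599, 97, 70]) cube([66, 25, 1214]);
translate([741, 97, 70]) cube([66, 25, 1214]);
translate([883, 97, 70]) cube([66, 25, 1214]);
translate([1025, 97, 70]) cube([66, 25, 1214]);
translate([1167, 97, 70]) cube([66, 25, 1214]);
translate([1309, 97, 70]) cube([66, 25, 1214]);
translate([1451, 97, 70]) cube([66, 25, 1214]);
translate([1593, 97, 70]) cube([66, 25, 1214]);
translate([1735, 97, 70]) cube([66, 25, 1214]);


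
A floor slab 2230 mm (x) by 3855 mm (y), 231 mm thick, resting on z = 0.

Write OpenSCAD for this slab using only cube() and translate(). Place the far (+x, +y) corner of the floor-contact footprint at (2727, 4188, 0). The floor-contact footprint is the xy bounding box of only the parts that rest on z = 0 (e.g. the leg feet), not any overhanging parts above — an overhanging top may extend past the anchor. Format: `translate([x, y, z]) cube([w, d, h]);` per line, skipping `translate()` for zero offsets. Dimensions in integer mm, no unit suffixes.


translate([497, 333, 0]) cube([2230, 3855, 231]);


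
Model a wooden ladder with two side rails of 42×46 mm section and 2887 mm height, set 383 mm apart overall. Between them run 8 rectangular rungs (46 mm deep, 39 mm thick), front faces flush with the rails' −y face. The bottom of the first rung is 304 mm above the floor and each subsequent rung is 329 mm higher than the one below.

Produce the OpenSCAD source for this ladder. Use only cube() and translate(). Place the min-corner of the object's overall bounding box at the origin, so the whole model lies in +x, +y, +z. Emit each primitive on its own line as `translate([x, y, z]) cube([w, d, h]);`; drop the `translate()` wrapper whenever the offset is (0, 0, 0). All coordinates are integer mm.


cube([42, 46, 2887]);
translate([341, 0, 0]) cube([42, 46, 2887]);
translate([42, 0, 304]) cube([299, 46, 39]);
translate([42, 0, 633]) cube([299, 46, 39]);
translate([42, 0, 962]) cube([299, 46, 39]);
translate([42, 0, 1291]) cube([299, 46, 39]);
translate([42, 0, 1620]) cube([299, 46, 39]);
translate([42, 0, 1949]) cube([299, 46, 39]);
translate([42, 0, 2278]) cube([299, 46, 39]);
translate([42, 0, 2607]) cube([299, 46, 39]);


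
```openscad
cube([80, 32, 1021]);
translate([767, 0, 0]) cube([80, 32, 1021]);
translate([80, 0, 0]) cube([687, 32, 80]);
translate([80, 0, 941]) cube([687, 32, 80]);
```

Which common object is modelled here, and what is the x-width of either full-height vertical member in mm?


A picture frame. The border width is 80 mm.

Four thin pieces enclosing a rectangular opening — a picture frame. The two full-height stiles are 1021 mm tall; the top rail sits at z = 941 and is 80 mm tall, so the border above the opening is 1021 − 941 = 80 mm, matching the stile x-width.


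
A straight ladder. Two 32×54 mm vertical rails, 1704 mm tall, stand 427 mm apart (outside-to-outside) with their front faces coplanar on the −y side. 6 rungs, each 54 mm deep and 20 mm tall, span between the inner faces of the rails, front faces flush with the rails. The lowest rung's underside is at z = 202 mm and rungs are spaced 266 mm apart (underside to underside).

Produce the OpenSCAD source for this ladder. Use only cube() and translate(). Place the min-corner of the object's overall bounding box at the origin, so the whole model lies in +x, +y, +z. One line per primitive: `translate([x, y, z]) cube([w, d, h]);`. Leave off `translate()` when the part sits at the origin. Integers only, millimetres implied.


cube([32, 54, 1704]);
translate([395, 0, 0]) cube([32, 54, 1704]);
translate([32, 0, 202]) cube([363, 54, 20]);
translate([32, 0, 468]) cube([363, 54, 20]);
translate([32, 0, 734]) cube([363, 54, 20]);
translate([32, 0, 1000]) cube([363, 54, 20]);
translate([32, 0, 1266]) cube([363, 54, 20]);
translate([32, 0, 1532]) cube([363, 54, 20]);


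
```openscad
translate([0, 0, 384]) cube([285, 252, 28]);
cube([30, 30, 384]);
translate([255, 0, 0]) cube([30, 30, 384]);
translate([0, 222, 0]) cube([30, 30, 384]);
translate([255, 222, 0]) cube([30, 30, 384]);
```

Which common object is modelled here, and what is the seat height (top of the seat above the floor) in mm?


A stool. The seat height is 412 mm.

A 285×252×28 slab at z = 384 on four corner posts — a stool. The seat top is 384 + 28 = 412 mm.


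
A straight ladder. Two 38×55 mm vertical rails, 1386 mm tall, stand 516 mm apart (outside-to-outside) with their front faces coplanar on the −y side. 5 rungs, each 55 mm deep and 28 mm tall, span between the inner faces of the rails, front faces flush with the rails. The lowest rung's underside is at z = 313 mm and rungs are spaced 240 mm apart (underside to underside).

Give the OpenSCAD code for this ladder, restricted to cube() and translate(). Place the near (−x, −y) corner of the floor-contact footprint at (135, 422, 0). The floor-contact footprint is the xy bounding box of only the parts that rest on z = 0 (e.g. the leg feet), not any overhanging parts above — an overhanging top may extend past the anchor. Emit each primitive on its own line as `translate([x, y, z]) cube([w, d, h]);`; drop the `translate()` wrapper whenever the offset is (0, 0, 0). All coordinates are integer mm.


// rung span = 516 - 2*38 = 440
// rung[k] z = 313 + k*240
translate([135, 422, 0]) cube([38, 55, 1386]);
translate([613, 422, 0]) cube([38, 55, 1386]);
translate([173, 422, 313]) cube([440, 55, 28]);
translate([173, 422, 553]) cube([440, 55, 28]);
translate([173, 422, 793]) cube([440, 55, 28]);
translate([173, 422, 1033]) cube([440, 55, 28]);
translate([173, 422, 1273]) cube([440, 55, 28]);


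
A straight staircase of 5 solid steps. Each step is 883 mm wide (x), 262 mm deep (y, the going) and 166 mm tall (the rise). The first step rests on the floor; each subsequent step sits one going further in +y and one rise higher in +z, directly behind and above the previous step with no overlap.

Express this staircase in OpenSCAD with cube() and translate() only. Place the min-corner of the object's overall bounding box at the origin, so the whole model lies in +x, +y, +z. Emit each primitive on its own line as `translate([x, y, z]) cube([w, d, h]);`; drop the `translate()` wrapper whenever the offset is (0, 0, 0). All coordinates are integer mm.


cube([883, 262, 166]);
translate([0, 262, 166]) cube([883, 262, 166]);
translate([0, 524, 332]) cube([883, 262, 166]);
translate([0, 786, 498]) cube([883, 262, 166]);
translate([0, 1048, 664]) cube([883, 262, 166]);


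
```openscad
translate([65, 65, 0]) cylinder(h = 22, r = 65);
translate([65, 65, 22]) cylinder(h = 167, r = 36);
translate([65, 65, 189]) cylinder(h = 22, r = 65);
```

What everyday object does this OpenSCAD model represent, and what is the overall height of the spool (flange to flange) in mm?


A spool. The overall height is 211 mm.

Three coaxial cylinders, large–small–large — a spool. Two 22 mm flanges and a 167 mm core give 22 + 167 + 22 = 211 mm.


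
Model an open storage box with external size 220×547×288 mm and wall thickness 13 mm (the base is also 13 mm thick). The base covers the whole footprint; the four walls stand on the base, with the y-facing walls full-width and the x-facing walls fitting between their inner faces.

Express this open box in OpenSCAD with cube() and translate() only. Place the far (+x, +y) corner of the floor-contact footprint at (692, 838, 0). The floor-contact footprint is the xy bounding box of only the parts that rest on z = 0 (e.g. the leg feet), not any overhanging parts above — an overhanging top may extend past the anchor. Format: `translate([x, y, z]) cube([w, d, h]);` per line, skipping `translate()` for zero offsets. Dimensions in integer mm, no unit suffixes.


translate([472, 291, 0]) cube([220, 547, 13]);
translate([472, 291, 13]) cube([220, 13, 275]);
translate([472, 825, 13]) cube([220, 13, 275]);
translate([472, 304, 13]) cube([13, 521, 275]);
translate([679, 304, 13]) cube([13, 521, 275]);


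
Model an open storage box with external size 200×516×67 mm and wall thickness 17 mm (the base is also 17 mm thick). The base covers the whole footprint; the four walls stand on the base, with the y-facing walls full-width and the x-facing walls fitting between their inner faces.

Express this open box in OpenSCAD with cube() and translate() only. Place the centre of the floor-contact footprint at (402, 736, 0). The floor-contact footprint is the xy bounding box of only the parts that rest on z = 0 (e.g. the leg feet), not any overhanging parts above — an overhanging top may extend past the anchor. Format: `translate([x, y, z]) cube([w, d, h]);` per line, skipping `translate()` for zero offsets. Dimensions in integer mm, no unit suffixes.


translate([302, 478, 0]) cube([200, 516, 17]);
translate([302, 478, 17]) cube([200, 17, 50]);
translate([302, 977, 17]) cube([200, 17, 50]);
translate([302, 495, 17]) cube([17, 482, 50]);
translate([485, 495, 17]) cube([17, 482, 50]);


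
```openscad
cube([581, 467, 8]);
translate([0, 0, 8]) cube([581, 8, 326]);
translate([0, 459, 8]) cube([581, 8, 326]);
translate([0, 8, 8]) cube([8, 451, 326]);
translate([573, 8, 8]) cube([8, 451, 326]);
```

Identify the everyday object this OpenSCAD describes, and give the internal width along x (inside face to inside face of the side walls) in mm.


An open box. The internal width is 565 mm.

A 581×467 base slab with four walls standing on it — an open box. The base is 581 mm wide and the walls are 8 mm thick, so the internal width is 581 − 2 × 8 = 565 mm.


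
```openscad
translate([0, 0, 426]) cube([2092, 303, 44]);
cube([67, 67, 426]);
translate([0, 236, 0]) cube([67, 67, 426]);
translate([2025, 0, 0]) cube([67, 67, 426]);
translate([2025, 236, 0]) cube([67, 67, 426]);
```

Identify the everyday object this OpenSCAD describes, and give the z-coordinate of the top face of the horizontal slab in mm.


A bench. The seat-top height is 470 mm.

A long slab on four corner posts — a bench. The slab sits at z = 426 with thickness 44, so the top is 426 + 44 = 470 mm.


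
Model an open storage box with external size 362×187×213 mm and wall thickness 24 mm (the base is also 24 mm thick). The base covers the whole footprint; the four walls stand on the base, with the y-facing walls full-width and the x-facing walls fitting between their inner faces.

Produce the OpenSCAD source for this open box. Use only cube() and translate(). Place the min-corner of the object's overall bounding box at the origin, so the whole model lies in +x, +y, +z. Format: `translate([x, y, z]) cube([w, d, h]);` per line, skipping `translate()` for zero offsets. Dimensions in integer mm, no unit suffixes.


cube([362, 187, 24]);
translate([0, 0, 24]) cube([362, 24, 189]);
translate([0, 163, 24]) cube([362, 24, 189]);
translate([0, 24, 24]) cube([24, 139, 189]);
translate([338, 24, 24]) cube([24, 139, 189]);


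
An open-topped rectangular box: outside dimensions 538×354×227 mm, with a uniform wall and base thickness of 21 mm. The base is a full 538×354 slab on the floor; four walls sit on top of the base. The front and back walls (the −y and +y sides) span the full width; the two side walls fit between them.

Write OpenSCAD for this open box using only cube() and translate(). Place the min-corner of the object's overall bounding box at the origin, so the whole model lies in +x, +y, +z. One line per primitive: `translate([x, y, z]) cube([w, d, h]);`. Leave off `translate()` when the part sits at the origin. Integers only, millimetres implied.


cube([538, 354, 21]);
translate([0, 0, 21]) cube([538, 21, 206]);
translate([0, 333, 21]) cube([538, 21, 206]);
translate([0, 21, 21]) cube([21, 312, 206]);
translate([517, 21, 21]) cube([21, 312, 206]);


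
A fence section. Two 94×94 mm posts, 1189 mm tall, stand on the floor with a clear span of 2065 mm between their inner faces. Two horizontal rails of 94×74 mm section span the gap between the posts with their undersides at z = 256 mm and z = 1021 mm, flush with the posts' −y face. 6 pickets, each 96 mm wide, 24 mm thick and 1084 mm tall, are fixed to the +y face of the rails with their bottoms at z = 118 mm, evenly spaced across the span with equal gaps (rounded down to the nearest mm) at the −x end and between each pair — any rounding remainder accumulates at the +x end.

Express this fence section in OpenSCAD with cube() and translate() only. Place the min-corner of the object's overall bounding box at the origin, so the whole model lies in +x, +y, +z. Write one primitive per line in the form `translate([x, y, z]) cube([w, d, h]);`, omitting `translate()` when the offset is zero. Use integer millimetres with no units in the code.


cube([94, 94, 1189]);
translate([2159, 0, 0]) cube([94, 94, 1189]);
translate([94, 0, 256]) cube([2065, 94, 74]);
translate([94, 0, 1021]) cube([2065, 94, 74]);
translate([306, 94, 118]) cube([96, 24, 1084]);
translate([614, 94, 118]) cube([96, 24, 1084]);
translate([922, 94, 118]) cube([96, 24, 1084]);
translate([1230, 94, 118]) cube([96, 24, 1084]);
translate([1538, 94, 118]) cube([96, 24, 1084]);
translate([1846, 94, 118]) cube([96, 24, 1084]);


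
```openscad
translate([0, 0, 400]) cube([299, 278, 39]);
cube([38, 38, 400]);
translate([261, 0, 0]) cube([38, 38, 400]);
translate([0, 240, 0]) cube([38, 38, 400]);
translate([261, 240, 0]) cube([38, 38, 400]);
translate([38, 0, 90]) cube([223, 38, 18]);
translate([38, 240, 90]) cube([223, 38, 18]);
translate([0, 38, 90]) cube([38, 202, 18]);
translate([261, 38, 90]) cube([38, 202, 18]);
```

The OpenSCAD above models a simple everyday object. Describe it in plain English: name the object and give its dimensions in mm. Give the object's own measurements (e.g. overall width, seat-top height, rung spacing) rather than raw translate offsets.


A simple wooden stool: a rectangular seat 299 mm (x) by 278 mm (y), 39 mm thick, top face at z = 439 mm, on four square legs, each 38×38 mm in cross-section. The legs rest on z = 0, each flush with a corner of the seat. Four stretchers, 38 mm wide and 18 mm tall, connect adjacent legs with their undersides at z = 90 mm, each running between the inner faces of the legs it joins and aligned with the legs' outer faces on the other axis.


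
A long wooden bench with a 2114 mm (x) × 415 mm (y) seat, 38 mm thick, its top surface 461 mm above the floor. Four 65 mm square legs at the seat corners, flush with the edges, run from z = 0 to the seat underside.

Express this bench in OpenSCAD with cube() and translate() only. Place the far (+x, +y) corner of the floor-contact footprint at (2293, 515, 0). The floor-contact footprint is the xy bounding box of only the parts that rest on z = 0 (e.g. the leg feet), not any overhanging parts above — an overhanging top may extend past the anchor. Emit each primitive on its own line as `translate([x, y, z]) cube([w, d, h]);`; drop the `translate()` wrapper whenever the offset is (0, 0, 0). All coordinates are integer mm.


translate([179, 100, 423]) cube([2114, 415, 38]);
translate([179, 100, 0]) cube([65, 65, 423]);
translate([179, 450, 0]) cube([65, 65, 423]);
translate([2228, 100, 0]) cube([65, 65, 423]);
translate([2228, 450, 0]) cube([65, 65, 423]);


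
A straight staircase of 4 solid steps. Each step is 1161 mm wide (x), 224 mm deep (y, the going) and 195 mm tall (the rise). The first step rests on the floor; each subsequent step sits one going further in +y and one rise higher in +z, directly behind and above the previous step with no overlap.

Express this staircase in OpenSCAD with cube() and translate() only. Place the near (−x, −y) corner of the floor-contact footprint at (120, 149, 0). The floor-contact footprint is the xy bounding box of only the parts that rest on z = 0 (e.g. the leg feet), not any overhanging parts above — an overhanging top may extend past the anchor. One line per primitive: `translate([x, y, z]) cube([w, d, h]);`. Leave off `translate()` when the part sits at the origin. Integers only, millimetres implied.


translate([120, 149, 0]) cube([1161, 224, 195]);
translate([120, 373, 195]) cube([1161, 224, 195]);
translate([120, 597, 390]) cube([1161, 224, 195]);
translate([120, 821, 585]) cube([1161, 224, 195]);


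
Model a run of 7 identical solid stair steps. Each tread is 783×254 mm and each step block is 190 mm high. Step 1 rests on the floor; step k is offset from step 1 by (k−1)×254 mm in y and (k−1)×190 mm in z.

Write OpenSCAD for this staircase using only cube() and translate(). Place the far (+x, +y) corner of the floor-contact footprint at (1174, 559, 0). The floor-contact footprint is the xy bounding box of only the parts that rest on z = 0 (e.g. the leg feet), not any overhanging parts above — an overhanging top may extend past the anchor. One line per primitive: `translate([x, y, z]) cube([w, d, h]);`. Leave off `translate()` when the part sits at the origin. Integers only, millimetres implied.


translate([391, 305, 0]) cube([783, 254, 190]);
translate([391, 559, 190]) cube([783, 254, 190]);
translate([391, 813, 380]) cube([783, 254, 190]);
translate([391, 1067, 570]) cube([783, 254, 190]);
translate([391, 1321, 760]) cube([783, 254, 190]);
translate([391, 1575, 950]) cube([783, 254, 190]);
translate([391, 1829, 1140]) cube([783, 254, 190]);


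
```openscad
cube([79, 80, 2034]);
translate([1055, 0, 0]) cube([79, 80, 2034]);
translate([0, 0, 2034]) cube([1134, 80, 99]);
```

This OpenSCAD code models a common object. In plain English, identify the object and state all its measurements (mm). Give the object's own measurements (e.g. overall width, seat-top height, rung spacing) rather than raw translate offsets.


A door frame. The clear opening is 976 mm wide and 2034 mm high. Two 79 mm wide jambs, 80 mm deep, stand either side of the opening from the floor to the top of the opening. A 99 mm thick head sits across the top of both jambs, spanning the full outside width of the frame.


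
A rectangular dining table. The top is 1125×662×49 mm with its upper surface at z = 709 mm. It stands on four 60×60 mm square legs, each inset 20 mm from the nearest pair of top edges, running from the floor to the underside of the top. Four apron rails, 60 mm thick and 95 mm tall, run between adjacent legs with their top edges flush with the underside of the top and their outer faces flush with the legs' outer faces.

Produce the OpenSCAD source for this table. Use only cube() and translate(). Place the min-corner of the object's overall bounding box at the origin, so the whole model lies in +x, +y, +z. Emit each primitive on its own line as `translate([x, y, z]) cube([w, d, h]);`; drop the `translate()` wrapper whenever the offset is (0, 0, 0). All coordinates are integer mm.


translate([0, 0, 660]) cube([1125, 662, 49]);
translate([20, 20, 0]) cube([60, 60, 660]);
translate([1045, 20, 0]) cube([60, 60, 660]);
translate([20, 582, 0]) cube([60, 60, 660]);
translate([1045, 582, 0]) cube([60, 60, 660]);
translate([80, 20, 565]) cube([965, 60, 95]);
translate([80, 582, 565]) cube([965, 60, 95]);
translate([20, 80, 565]) cube([60, 502, 95]);
translate([1045, 80, 565]) cube([60, 502, 95]);


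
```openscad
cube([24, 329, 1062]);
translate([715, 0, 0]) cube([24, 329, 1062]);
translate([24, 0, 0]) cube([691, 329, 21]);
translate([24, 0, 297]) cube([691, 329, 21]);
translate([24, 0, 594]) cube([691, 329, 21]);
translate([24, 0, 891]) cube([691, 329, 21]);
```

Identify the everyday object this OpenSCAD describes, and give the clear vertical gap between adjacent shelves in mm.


A bookshelf. The clear shelf gap is 276 mm.

Two tall side panels with 4 horizontal boards between them — a bookshelf. The first two shelf undersides are at z = 0 and z = 297; with shelf thickness 21, the clear gap is 297 − 0 − 21 = 276 mm.


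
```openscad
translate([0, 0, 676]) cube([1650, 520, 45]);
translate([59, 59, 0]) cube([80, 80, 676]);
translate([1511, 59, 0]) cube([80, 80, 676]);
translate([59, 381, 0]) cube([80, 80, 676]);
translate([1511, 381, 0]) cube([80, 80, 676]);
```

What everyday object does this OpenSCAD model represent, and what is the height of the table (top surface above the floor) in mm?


A table. The table height is 721 mm.

A 1650×520×45 slab sits at z = 676 on four 80 mm square posts — a table. The top surface is at 676 + 45 = 721 mm.


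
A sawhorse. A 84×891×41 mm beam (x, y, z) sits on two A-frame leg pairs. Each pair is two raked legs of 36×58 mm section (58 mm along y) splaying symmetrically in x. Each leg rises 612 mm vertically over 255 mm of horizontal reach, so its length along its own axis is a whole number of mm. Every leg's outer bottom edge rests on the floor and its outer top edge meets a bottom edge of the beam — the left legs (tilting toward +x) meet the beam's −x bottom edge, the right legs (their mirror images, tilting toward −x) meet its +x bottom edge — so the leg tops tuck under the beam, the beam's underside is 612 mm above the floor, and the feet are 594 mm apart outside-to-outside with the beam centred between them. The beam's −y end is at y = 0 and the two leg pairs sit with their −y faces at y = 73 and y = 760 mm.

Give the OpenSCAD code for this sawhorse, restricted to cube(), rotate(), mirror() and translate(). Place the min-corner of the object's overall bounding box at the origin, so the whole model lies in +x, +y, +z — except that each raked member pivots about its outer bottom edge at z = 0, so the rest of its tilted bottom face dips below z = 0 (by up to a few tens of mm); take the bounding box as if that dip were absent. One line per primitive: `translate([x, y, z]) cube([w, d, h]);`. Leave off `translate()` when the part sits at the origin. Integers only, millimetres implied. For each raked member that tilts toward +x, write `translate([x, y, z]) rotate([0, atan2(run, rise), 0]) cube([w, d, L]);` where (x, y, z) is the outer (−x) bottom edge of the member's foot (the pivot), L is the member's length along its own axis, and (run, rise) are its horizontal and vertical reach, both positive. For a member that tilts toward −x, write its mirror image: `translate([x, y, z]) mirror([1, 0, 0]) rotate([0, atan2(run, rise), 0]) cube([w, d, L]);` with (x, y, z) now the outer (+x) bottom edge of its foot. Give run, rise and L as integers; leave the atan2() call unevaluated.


// leg length = √(255² + 612²) = 663
// right-leg outer foot x = 2·255 + 84 = 594
// beam min-corner = (255, 0, 612)
translate([255, 0, 612]) cube([84, 891, 41]);
translate([0, 73, 0]) rotate([0, atan2(255, 612), 0]) cube([36, 58, 663]);
translate([594, 73, 0]) mirror([1, 0, 0]) rotate([0, atan2(255, 612), 0]) cube([36, 58, 663]);
translate([0, 760, 0]) rotate([0, atan2(255, 612), 0]) cube([36, 58, 663]);
translate([594, 760, 0]) mirror([1, 0, 0]) rotate([0, atan2(255, 612), 0]) cube([36, 58, 663]);


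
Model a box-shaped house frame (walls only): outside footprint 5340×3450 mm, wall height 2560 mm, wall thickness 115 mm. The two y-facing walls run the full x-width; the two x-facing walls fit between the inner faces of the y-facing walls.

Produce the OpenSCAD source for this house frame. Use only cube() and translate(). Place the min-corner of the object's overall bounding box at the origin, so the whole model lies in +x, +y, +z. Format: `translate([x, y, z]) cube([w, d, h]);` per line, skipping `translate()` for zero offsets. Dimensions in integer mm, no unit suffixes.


cube([5340, 115, 2560]);
translate([0, 3335, 0]) cube([5340, 115, 2560]);
translate([0, 115, 0]) cube([115, 3220, 2560]);
translate([5225, 115, 0]) cube([115, 3220, 2560]);


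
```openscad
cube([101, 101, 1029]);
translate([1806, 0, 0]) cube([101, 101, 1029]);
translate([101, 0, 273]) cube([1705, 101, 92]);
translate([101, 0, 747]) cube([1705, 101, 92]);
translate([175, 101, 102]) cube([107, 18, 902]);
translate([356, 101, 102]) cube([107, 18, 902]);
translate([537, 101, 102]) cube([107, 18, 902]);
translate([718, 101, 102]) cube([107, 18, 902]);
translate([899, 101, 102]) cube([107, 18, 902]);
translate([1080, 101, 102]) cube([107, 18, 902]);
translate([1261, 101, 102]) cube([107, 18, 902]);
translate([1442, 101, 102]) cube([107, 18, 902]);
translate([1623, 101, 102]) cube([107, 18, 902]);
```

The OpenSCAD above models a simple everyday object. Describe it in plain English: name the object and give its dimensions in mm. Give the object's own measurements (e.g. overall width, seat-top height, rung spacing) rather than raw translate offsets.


A fence section. Two 101×101 mm posts, 1029 mm tall, stand on the floor with a clear span of 1705 mm between their inner faces. Two horizontal rails of 101×92 mm section span the gap between the posts with their undersides at z = 273 mm and z = 747 mm, flush with the posts' −y face. 9 pickets, each 107 mm wide, 18 mm thick and 902 mm tall, are fixed to the +y face of the rails with their bottoms at z = 102 mm, spaced across the span with a 74 mm gap after the −x post and between neighbouring pickets, with 76 mm left before the +x post.


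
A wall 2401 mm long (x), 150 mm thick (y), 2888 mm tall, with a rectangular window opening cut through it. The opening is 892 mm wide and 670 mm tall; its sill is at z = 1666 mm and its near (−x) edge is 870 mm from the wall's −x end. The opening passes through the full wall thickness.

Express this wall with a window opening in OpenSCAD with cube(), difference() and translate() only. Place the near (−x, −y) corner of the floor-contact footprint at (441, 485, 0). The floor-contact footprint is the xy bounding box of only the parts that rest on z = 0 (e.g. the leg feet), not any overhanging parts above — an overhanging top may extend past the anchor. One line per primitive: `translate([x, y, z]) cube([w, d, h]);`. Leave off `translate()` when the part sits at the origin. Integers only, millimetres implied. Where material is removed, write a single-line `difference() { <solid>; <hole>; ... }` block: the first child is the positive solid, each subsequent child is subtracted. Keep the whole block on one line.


difference() { translate([441, 485, 0]) cube([2401, 150, 2888]); translate([1311, 485, 1666]) cube([892, 150, 670]); }


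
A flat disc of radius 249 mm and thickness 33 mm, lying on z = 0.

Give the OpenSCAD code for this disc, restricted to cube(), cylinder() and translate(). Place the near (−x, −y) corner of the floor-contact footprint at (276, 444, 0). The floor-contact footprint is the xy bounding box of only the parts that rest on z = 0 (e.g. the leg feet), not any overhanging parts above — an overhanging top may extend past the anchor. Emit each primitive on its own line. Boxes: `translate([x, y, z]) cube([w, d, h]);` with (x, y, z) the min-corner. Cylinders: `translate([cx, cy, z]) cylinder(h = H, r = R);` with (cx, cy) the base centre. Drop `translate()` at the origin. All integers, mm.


translate([525, 693, 0]) cylinder(h = 33, r = 249);


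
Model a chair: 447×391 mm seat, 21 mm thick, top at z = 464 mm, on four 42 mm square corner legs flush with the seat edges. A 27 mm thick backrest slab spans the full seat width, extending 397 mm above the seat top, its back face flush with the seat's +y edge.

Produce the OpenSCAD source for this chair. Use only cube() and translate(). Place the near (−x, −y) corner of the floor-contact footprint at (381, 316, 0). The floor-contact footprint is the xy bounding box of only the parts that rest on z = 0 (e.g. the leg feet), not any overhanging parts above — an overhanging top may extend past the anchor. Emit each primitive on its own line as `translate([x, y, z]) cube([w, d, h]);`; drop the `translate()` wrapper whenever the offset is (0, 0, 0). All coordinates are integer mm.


translate([381, 316, 443]) cube([447, 391, 21]);
translate([381, 316, 0]) cube([42, 42, 443]);
translate([786, 316, 0]) cube([42, 42, 443]);
translate([381, 665, 0]) cube([42, 42, 443]);
translate([786, 665, 0]) cube([42, 42, 443]);
translate([381, 680, 464]) cube([447, 27, 397]);


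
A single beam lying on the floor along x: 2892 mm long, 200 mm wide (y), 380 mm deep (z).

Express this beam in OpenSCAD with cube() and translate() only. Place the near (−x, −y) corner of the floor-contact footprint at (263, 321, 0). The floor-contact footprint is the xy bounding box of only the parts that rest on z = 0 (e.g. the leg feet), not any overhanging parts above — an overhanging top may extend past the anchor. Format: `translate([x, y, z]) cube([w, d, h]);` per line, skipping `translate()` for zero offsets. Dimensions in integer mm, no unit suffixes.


translate([263, 321, 0]) cube([2892, 200, 380]);


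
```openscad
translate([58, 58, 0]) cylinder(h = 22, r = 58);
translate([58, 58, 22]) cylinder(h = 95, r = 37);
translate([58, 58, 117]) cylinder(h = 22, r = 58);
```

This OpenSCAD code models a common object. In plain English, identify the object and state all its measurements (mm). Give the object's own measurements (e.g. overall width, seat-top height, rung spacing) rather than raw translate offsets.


A spool: two coaxial disc flanges of radius 58 mm and thickness 22 mm, joined by a core cylinder of radius 37 mm and height 95 mm. The lower flange rests on z = 0 and the three cylinders share a vertical axis.


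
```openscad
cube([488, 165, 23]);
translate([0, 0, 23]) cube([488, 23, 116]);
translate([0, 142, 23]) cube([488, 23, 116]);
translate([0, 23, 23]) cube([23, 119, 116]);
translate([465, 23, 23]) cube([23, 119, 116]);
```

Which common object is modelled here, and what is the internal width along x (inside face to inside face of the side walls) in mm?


An open box. The internal width is 442 mm.

A 488×165 base slab with four walls standing on it — an open box. The base is 488 mm wide and the walls are 23 mm thick, so the internal width is 488 − 2 × 23 = 442 mm.


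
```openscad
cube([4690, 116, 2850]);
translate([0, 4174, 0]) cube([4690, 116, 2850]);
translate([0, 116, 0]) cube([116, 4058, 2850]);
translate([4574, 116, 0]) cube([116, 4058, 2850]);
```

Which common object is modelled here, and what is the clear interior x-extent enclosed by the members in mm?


A house (or room) frame. The interior width is 4458 mm.

Four 2850 mm walls enclosing a rectangle with no floor or roof — a room or house frame. Outside width is 4690 mm and wall thickness is 116 mm, so the interior width is 4690 − 2 × 116 = 4458 mm.


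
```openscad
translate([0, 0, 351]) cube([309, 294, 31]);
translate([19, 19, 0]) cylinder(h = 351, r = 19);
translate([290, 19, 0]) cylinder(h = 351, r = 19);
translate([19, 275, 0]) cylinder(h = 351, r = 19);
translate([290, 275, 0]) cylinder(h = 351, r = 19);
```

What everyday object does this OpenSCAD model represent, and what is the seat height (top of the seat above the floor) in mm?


A stool. The seat height is 382 mm.

A 309×294×31 slab at z = 351 on four corner cylinders — a stool. The seat top is 351 + 31 = 382 mm.


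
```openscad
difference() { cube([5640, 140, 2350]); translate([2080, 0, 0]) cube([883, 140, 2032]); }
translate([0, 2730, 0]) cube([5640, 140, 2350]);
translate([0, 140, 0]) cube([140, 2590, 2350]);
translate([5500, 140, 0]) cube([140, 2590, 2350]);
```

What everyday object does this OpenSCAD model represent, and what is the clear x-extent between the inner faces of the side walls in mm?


A single room. The interior width is 5360 mm.

Four walls enclosing a rectangle with a door in the front wall — a room. Outside width 5640 minus two 140 mm walls gives 5360 mm.


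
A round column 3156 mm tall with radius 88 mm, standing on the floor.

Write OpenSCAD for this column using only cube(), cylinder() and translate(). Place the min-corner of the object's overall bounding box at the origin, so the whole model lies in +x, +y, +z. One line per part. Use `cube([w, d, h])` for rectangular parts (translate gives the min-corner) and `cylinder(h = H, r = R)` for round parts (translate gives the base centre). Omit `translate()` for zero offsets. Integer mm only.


translate([88, 88, 0]) cylinder(h = 3156, r = 88);


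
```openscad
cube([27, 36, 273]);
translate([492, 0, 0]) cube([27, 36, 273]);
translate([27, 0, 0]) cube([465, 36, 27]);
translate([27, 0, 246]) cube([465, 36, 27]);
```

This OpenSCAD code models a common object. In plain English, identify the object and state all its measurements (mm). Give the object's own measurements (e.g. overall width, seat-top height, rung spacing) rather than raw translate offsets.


A rectangular picture frame lying in the x–z plane (depth along y). The opening is 465 mm wide (x) by 219 mm tall (z), surrounded by a border 27 mm wide on all four sides. The frame is 36 mm deep and is made of two full-height vertical stiles with two horizontal rails fitted between them.


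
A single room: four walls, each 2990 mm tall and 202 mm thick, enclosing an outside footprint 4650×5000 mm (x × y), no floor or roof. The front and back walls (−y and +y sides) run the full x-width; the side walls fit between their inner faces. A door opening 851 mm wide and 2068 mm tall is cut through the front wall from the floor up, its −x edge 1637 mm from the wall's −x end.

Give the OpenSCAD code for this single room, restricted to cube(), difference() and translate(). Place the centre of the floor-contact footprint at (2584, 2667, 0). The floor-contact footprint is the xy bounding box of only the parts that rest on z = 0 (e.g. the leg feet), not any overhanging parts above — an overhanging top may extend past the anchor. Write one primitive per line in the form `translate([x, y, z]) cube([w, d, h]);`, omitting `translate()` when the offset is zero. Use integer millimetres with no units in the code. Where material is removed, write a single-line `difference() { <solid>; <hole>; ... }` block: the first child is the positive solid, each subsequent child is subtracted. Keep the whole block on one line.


difference() { translate([259, 167, 0]) cube([4650, 202, 2990]); translate([1896, 167, 0]) cube([851, 202, 2068]); }
translate([259, 4965, 0]) cube([4650, 202, 2990]);
translate([259, 369, 0]) cube([202, 4596, 2990]);
translate([4707, 369, 0]) cube([202, 4596, 2990]);
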